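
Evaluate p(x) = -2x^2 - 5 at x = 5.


Using direct substitution:
  -2 * (5)^2 = -50
  0 * (5)^1 = 0
  constant: -5
Sum = -50 + 0 - 5 = -55


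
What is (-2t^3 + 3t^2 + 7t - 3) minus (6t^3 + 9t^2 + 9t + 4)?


Distribute the minus sign:
  (-2t^3 + 3t^2 + 7t - 3)
- (6t^3 + 9t^2 + 9t + 4)
Negate second polynomial: -6t^3 - 9t^2 - 9t - 4
Add: -8t^3 - 6t^2 - 2t - 7


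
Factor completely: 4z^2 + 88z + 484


Roots satisfy r1 + r2 = -b/a = -22 and r1*r2 = c/a = 121.
So r1 = -11, r2 = -11.
4z^2 + 88z + 484 = 4(z - r1)(z - r2) = 4(z + 11)(z + 11)


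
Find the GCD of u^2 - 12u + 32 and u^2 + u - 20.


Factor each:
  u^2 - 12u + 32 = (u - 4)(u - 8)
  u^2 + u - 20 = (u - 4)(u + 5)
Common monic factor: u - 4


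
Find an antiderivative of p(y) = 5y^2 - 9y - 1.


Reverse power rule on each term:
  ∫ 5y^2 dy = (5/3)y^3
  ∫ -9y dy = -(9/2)y^2
  ∫ -1 dy = -y
F(y) = (5/3)y^3 - (9/2)y^2 - y + C


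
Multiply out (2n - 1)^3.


Expand (2n - 1)^3 by repeated multiplication:
  (2n - 1)^2 = 4n^2 - 4n + 1
= 8n^3 - 12n^2 + 6n - 1


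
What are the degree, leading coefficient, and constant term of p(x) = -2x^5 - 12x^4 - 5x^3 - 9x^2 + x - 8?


Highest power of x is 5, with coefficient -2. Constant term is -8.
Degree = 5, leading coefficient = -2, constant term = -8


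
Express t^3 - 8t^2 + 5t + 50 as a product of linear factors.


Try integer roots (divisors of 50). t=-2: p(-2)=0.
Divide out (t + 2): quotient is t^2 - 10t + 25.
Factor the quadratic: (t - 5)(t - 5)
Result: (t + 2)(t - 5)(t - 5)


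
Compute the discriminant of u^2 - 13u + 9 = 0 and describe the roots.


D = b^2 - 4ac = (-13)^2 - 4(1)(9) = 169 - 36 = 133
Since D > 0: two distinct irrational roots


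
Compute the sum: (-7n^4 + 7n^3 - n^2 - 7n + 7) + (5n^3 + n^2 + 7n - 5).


Align terms by degree and add:
  -7n^4 + 7n^3 - n^2 - 7n + 7
+ 5n^3 + n^2 + 7n - 5
= -7n^4 + 12n^3 + 2


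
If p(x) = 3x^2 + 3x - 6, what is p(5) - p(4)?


p(5) = 84
p(4) = 54
p(5) - p(4) = 84 - 54 = 30


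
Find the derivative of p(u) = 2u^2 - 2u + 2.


Apply the power rule term by term:
  d/du(2u^2) = 4u
  d/du(-2u) = -2
  d/du(2) = 0
p'(u) = 4u - 2


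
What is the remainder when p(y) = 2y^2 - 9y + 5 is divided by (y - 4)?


By the Remainder Theorem, the remainder equals p(4):
  2*(4)^2 = 32
  -9*(4)^1 = -36
  constant: 5
Sum: 32 - 36 + 5 = 1


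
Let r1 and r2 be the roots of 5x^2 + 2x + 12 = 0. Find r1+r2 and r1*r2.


For ax^2+bx+c=0: sum = -b/a, product = c/a.
a=5, b=2, c=12
Sum = -(2)/5 = -2/5
Product = (12)/5 = 12/5


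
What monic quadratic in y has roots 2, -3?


p(y) = (y - 2)(y + 3)
Expand: y^2 + y - 6


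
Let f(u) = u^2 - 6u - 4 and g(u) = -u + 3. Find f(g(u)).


Substitute g(u) into f:
f(g(u)) = 1*(-u + 3)^2 + (-6)*(-u + 3) + (-4)
(-u + 3)^2 = u^2 - 6u + 9
Expand and combine: u^2 - 13


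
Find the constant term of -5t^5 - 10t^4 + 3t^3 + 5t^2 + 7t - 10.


Read off the constant term: -10


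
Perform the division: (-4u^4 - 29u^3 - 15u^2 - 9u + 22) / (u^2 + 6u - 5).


(-4u^4 - 29u^3 - 15u^2 - 9u + 22) / (u^2 + 6u - 5)
Step 1: -4u^2 * (u^2 + 6u - 5) = -4u^4 - 24u^3 + 20u^2; subtract.
Step 2: -5u * (u^2 + 6u - 5) = -5u^3 - 30u^2 + 25u; subtract.
Step 3: -5 * (u^2 + 6u - 5) = -5u^2 - 30u + 25; subtract.
Quotient: -4u^2 - 5u - 5, Remainder: -4u - 3


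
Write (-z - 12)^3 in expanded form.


Expand (-z - 12)^3 by repeated multiplication:
  (-z - 12)^2 = z^2 + 24z + 144
= -z^3 - 36z^2 - 432z - 1728


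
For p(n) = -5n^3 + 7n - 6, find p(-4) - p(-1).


p(-4) = 286
p(-1) = -8
p(-4) - p(-1) = 286 + 8 = 294


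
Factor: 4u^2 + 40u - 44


Roots satisfy r1 + r2 = -b/a = -10 and r1*r2 = c/a = -11.
So r1 = -11, r2 = 1.
4u^2 + 40u - 44 = 4(u - r1)(u - r2) = 4(u + 11)(u - 1)


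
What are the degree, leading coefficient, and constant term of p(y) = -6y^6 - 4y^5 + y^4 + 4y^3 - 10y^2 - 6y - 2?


Highest power of y is 6, with coefficient -6. Constant term is -2.
Degree = 6, leading coefficient = -6, constant term = -2


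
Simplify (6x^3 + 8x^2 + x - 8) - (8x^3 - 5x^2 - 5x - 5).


Distribute the minus sign:
  (6x^3 + 8x^2 + x - 8)
- (8x^3 - 5x^2 - 5x - 5)
Negate second polynomial: -8x^3 + 5x^2 + 5x + 5
Add: -2x^3 + 13x^2 + 6x - 3


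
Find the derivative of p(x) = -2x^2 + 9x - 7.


Apply the power rule term by term:
  d/dx(-2x^2) = -4x
  d/dx(9x) = 9
  d/dx(-7) = 0
p'(x) = -4x + 9


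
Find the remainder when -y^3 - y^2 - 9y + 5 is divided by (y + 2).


By the Remainder Theorem, the remainder equals p(-2):
  -1*(-2)^3 = 8
  -1*(-2)^2 = -4
  -9*(-2)^1 = 18
  constant: 5
Sum: 8 - 4 + 18 + 5 = 27


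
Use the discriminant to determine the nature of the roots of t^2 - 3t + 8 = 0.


D = b^2 - 4ac = (-3)^2 - 4(1)(8) = 9 - 32 = -23
Since D < 0: two complex conjugate roots (no real roots)


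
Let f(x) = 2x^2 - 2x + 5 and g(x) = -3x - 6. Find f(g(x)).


Substitute g(x) into f:
f(g(x)) = 2*(-3x - 6)^2 + (-2)*(-3x - 6) + 5
(-3x - 6)^2 = 9x^2 + 36x + 36
Expand and combine: 18x^2 + 78x + 89


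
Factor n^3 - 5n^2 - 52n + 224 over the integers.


Try integer roots (divisors of 224). n=-7: p(-7)=0.
Divide out (n + 7): quotient is n^2 - 12n + 32.
Factor the quadratic: (n - 8)(n - 4)
Result: (n + 7)(n - 8)(n - 4)


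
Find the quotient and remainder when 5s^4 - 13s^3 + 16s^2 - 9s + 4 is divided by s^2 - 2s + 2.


(5s^4 - 13s^3 + 16s^2 - 9s + 4) / (s^2 - 2s + 2)
Step 1: 5s^2 * (s^2 - 2s + 2) = 5s^4 - 10s^3 + 10s^2; subtract.
Step 2: -3s * (s^2 - 2s + 2) = -3s^3 + 6s^2 - 6s; subtract.
Step 3: 0 * (s^2 - 2s + 2) = 0; subtract.
Quotient: 5s^2 - 3s, Remainder: -3s + 4


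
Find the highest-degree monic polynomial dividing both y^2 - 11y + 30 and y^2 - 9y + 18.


Factor each:
  y^2 - 11y + 30 = (y - 6)(y - 5)
  y^2 - 9y + 18 = (y - 6)(y - 3)
Common monic factor: y - 6


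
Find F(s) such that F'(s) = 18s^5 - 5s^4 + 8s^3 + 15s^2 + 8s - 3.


Reverse power rule on each term:
  ∫ 18s^5 ds = 3s^6
  ∫ -5s^4 ds = -s^5
  ∫ 8s^3 ds = 2s^4
  ∫ 15s^2 ds = 5s^3
  ∫ 8s ds = 4s^2
  ∫ -3 ds = -3s
F(s) = 3s^6 - s^5 + 2s^4 + 5s^3 + 4s^2 - 3s + C


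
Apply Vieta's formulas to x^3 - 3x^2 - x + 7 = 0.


Monic cubic x^3+bx^2+cx+d=0: sum=-b, pairwise sum=c, product=-d.
b=-3, c=-1, d=7
r1+r2+r3 = 3
r1r2+r1r3+r2r3 = -1
r1r2r3 = -7


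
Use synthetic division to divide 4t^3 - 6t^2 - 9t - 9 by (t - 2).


Synthetic division with c = 2. Coefficients: 4, -6, -9, -9
Bring down 4.
  4 * 2 = 8; 8 - 6 = 2
  2 * 2 = 4; 4 - 9 = -5
  -5 * 2 = -10; -10 - 9 = -19
Quotient: 4t^2 + 2t - 5, Remainder: -19


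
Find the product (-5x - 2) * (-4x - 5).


Distribute each term of the first polynomial:
  (-5x)(-4x - 5) = 20x^2 + 25x
  (-2)(-4x - 5) = 8x + 10
Sum: 20x^2 + 33x + 10


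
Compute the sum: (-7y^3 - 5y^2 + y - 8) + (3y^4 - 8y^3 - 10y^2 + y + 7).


Align terms by degree and add:
  -7y^3 - 5y^2 + y - 8
+ 3y^4 - 8y^3 - 10y^2 + y + 7
= 3y^4 - 15y^3 - 15y^2 + 2y - 1


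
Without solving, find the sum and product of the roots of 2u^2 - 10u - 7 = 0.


For au^2+bu+c=0: sum = -b/a, product = c/a.
a=2, b=-10, c=-7
Sum = -(-10)/2 = 5
Product = (-7)/2 = -7/2


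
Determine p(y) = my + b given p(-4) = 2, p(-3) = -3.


p(y) = my + b. Using p(-4)=2, p(-3)=-3:
m = (2 + 3)/(-4 + 3) = 5/-1 = -5
b = 2 - m*(-4) = 2 - 20 = -18
p(y) = -5y - 18


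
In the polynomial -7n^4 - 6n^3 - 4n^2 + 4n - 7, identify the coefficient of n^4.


Read off the coefficient of n^4: -7


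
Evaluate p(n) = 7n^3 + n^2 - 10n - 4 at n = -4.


Using direct substitution:
  7 * (-4)^3 = -448
  1 * (-4)^2 = 16
  -10 * (-4)^1 = 40
  constant: -4
Sum = -448 + 16 + 40 - 4 = -396


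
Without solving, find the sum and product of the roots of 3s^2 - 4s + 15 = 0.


For as^2+bs+c=0: sum = -b/a, product = c/a.
a=3, b=-4, c=15
Sum = -(-4)/3 = 4/3
Product = (15)/3 = 5


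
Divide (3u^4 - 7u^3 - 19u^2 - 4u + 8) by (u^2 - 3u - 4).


(3u^4 - 7u^3 - 19u^2 - 4u + 8) / (u^2 - 3u - 4)
Step 1: 3u^2 * (u^2 - 3u - 4) = 3u^4 - 9u^3 - 12u^2; subtract.
Step 2: 2u * (u^2 - 3u - 4) = 2u^3 - 6u^2 - 8u; subtract.
Step 3: -1 * (u^2 - 3u - 4) = -u^2 + 3u + 4; subtract.
Quotient: 3u^2 + 2u - 1, Remainder: u + 4


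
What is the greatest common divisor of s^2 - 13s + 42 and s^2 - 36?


Factor each:
  s^2 - 13s + 42 = (s - 6)(s - 7)
  s^2 - 36 = (s - 6)(s + 6)
Common monic factor: s - 6


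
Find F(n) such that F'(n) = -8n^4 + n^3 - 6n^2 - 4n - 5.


Reverse power rule on each term:
  ∫ -8n^4 dn = -(8/5)n^5
  ∫ n^3 dn = (1/4)n^4
  ∫ -6n^2 dn = -2n^3
  ∫ -4n dn = -2n^2
  ∫ -5 dn = -5n
F(n) = -(8/5)n^5 + (1/4)n^4 - 2n^3 - 2n^2 - 5n + C


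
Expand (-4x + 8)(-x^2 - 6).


Distribute each term of the first polynomial:
  (-4x)(-x^2 - 6) = 4x^3 + 24x
  (8)(-x^2 - 6) = -8x^2 - 48
Sum: 4x^3 - 8x^2 + 24x - 48


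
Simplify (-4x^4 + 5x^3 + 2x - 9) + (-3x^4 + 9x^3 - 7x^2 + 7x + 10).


Align terms by degree and add:
  -4x^4 + 5x^3 + 2x - 9
  -3x^4 + 9x^3 - 7x^2 + 7x + 10
= -7x^4 + 14x^3 - 7x^2 + 9x + 1


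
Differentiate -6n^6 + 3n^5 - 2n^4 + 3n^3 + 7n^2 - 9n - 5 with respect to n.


Apply the power rule term by term:
  d/dn(-6n^6) = -36n^5
  d/dn(3n^5) = 15n^4
  d/dn(-2n^4) = -8n^3
  d/dn(3n^3) = 9n^2
  d/dn(7n^2) = 14n
  d/dn(-9n) = -9
  d/dn(-5) = 0
p'(n) = -36n^5 + 15n^4 - 8n^3 + 9n^2 + 14n - 9


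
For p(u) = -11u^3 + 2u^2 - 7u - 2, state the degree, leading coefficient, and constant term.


Highest power of u is 3, with coefficient -11. Constant term is -2.
Degree = 3, leading coefficient = -11, constant term = -2


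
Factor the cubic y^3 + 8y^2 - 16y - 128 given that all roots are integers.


Try integer roots (divisors of -128). y=4: p(4)=0.
Divide out (y - 4): quotient is y^2 + 12y + 32.
Factor the quadratic: (y + 4)(y + 8)
Result: (y - 4)(y + 4)(y + 8)


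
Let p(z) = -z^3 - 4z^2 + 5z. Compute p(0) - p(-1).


p(0) = 0
p(-1) = -8
p(0) - p(-1) = 0 + 8 = 8


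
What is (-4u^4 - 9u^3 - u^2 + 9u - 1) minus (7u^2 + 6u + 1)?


Distribute the minus sign:
  (-4u^4 - 9u^3 - u^2 + 9u - 1)
- (7u^2 + 6u + 1)
Negate second polynomial: -7u^2 - 6u - 1
Add: -4u^4 - 9u^3 - 8u^2 + 3u - 2


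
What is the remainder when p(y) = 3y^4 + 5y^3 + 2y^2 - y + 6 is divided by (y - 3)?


By the Remainder Theorem, the remainder equals p(3):
  3*(3)^4 = 243
  5*(3)^3 = 135
  2*(3)^2 = 18
  -1*(3)^1 = -3
  constant: 6
Sum: 243 + 135 + 18 - 3 + 6 = 399


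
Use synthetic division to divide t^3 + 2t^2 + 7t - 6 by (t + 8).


Synthetic division with c = -8. Coefficients: 1, 2, 7, -6
Bring down 1.
  1 * -8 = -8; -8 + 2 = -6
  -6 * -8 = 48; 48 + 7 = 55
  55 * -8 = -440; -440 - 6 = -446
Quotient: t^2 - 6t + 55, Remainder: -446


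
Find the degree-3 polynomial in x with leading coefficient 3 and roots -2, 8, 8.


p(x) = 3(x + 2)(x - 8)(x - 8)
Expand: 3x^3 - 42x^2 + 96x + 384


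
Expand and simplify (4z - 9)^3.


Expand (4z - 9)^3 by repeated multiplication:
  (4z - 9)^2 = 16z^2 - 72z + 81
= 64z^3 - 432z^2 + 972z - 729


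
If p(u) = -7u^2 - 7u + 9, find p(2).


Using direct substitution:
  -7 * (2)^2 = -28
  -7 * (2)^1 = -14
  constant: 9
Sum = -28 - 14 + 9 = -33


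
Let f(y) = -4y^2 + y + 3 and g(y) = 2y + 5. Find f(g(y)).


Substitute g(y) into f:
f(g(y)) = -4*(2y + 5)^2 + 1*(2y + 5) + 3
(2y + 5)^2 = 4y^2 + 20y + 25
Expand and combine: -16y^2 - 78y - 92


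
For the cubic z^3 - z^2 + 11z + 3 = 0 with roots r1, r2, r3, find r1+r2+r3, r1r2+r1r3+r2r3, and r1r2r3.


Monic cubic z^3+bz^2+cz+d=0: sum=-b, pairwise sum=c, product=-d.
b=-1, c=11, d=3
r1+r2+r3 = 1
r1r2+r1r3+r2r3 = 11
r1r2r3 = -3


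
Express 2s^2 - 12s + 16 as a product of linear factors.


Roots satisfy r1 + r2 = -b/a = 6 and r1*r2 = c/a = 8.
So r1 = 2, r2 = 4.
2s^2 - 12s + 16 = 2(s - r1)(s - r2) = 2(s - 2)(s - 4)


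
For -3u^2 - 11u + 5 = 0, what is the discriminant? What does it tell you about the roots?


D = b^2 - 4ac = (-11)^2 - 4(-3)(5) = 121 + 60 = 181
Since D > 0: two distinct irrational roots


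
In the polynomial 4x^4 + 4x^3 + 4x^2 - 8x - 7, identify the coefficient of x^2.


Read off the coefficient of x^2: 4


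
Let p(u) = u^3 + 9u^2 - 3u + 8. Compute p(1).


Using direct substitution:
  1 * (1)^3 = 1
  9 * (1)^2 = 9
  -3 * (1)^1 = -3
  constant: 8
Sum = 1 + 9 - 3 + 8 = 15


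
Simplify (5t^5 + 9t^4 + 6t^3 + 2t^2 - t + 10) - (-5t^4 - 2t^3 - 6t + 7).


Distribute the minus sign:
  (5t^5 + 9t^4 + 6t^3 + 2t^2 - t + 10)
- (-5t^4 - 2t^3 - 6t + 7)
Negate second polynomial: 5t^4 + 2t^3 + 6t - 7
Add: 5t^5 + 14t^4 + 8t^3 + 2t^2 + 5t + 3


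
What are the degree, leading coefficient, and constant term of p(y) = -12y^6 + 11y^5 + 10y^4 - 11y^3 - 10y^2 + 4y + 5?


Highest power of y is 6, with coefficient -12. Constant term is 5.
Degree = 6, leading coefficient = -12, constant term = 5


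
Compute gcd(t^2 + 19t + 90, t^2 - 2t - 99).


Factor each:
  t^2 + 19t + 90 = (t + 9)(t + 10)
  t^2 - 2t - 99 = (t + 9)(t - 11)
Common monic factor: t + 9


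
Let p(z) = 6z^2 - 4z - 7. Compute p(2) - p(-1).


p(2) = 9
p(-1) = 3
p(2) - p(-1) = 9 - 3 = 6


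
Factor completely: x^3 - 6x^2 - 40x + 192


Try integer roots (divisors of 192). x=-6: p(-6)=0.
Divide out (x + 6): quotient is x^2 - 12x + 32.
Factor the quadratic: (x - 8)(x - 4)
Result: (x + 6)(x - 8)(x - 4)


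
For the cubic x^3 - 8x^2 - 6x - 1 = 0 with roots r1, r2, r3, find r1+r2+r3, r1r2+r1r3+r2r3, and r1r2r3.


Monic cubic x^3+bx^2+cx+d=0: sum=-b, pairwise sum=c, product=-d.
b=-8, c=-6, d=-1
r1+r2+r3 = 8
r1r2+r1r3+r2r3 = -6
r1r2r3 = 1


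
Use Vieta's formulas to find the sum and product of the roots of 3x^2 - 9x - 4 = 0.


For ax^2+bx+c=0: sum = -b/a, product = c/a.
a=3, b=-9, c=-4
Sum = -(-9)/3 = 3
Product = (-4)/3 = -4/3


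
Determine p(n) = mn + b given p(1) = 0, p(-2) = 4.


p(n) = mn + b. Using p(1)=0, p(-2)=4:
m = (0 - 4)/(1 + 2) = -4/3 = -4/3
b = 0 - m*(1) = 0 + 4/3 = 4/3
p(n) = -(4/3)n + (4/3)


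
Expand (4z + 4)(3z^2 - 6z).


Distribute each term of the first polynomial:
  (4z)(3z^2 - 6z) = 12z^3 - 24z^2
  (4)(3z^2 - 6z) = 12z^2 - 24z
Sum: 12z^3 - 12z^2 - 24z


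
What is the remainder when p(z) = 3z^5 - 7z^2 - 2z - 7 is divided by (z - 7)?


By the Remainder Theorem, the remainder equals p(7):
  3*(7)^5 = 50421
  0*(7)^4 = 0
  0*(7)^3 = 0
  -7*(7)^2 = -343
  -2*(7)^1 = -14
  constant: -7
Sum: 50421 + 0 + 0 - 343 - 14 - 7 = 50057


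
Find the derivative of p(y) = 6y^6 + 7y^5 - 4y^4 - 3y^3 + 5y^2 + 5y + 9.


Apply the power rule term by term:
  d/dy(6y^6) = 36y^5
  d/dy(7y^5) = 35y^4
  d/dy(-4y^4) = -16y^3
  d/dy(-3y^3) = -9y^2
  d/dy(5y^2) = 10y
  d/dy(5y) = 5
  d/dy(9) = 0
p'(y) = 36y^5 + 35y^4 - 16y^3 - 9y^2 + 10y + 5


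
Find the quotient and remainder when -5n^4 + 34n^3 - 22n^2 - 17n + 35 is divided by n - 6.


(-5n^4 + 34n^3 - 22n^2 - 17n + 35) / (n - 6)
Step 1: -5n^3 * (n - 6) = -5n^4 + 30n^3; subtract.
Step 2: 4n^2 * (n - 6) = 4n^3 - 24n^2; subtract.
Step 3: 2n * (n - 6) = 2n^2 - 12n; subtract.
Step 4: -5 * (n - 6) = -5n + 30; subtract.
Quotient: -5n^3 + 4n^2 + 2n - 5, Remainder: 5


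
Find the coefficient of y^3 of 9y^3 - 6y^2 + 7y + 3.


Read off the coefficient of y^3: 9


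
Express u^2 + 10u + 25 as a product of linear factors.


Roots satisfy r1 + r2 = -b/a = -10 and r1*r2 = c/a = 25.
So r1 = -5, r2 = -5.
u^2 + 10u + 25 = (u - r1)(u - r2) = (u + 5)(u + 5)


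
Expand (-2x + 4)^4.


Expand (-2x + 4)^4 by repeated multiplication:
  (-2x + 4)^2 = 4x^2 - 16x + 16
  (-2x + 4)^3 = -8x^3 + 48x^2 - 96x + 64
= 16x^4 - 128x^3 + 384x^2 - 512x + 256


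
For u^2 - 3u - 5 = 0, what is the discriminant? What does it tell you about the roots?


D = b^2 - 4ac = (-3)^2 - 4(1)(-5) = 9 + 20 = 29
Since D > 0: two distinct irrational roots


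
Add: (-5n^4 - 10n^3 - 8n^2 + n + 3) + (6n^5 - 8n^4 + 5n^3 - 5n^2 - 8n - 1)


Align terms by degree and add:
  -5n^4 - 10n^3 - 8n^2 + n + 3
+ 6n^5 - 8n^4 + 5n^3 - 5n^2 - 8n - 1
= 6n^5 - 13n^4 - 5n^3 - 13n^2 - 7n + 2


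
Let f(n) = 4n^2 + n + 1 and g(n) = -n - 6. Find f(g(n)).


Substitute g(n) into f:
f(g(n)) = 4*(-n - 6)^2 + 1*(-n - 6) + 1
(-n - 6)^2 = n^2 + 12n + 36
Expand and combine: 4n^2 + 47n + 139


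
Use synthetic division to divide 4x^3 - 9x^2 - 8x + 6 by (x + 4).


Synthetic division with c = -4. Coefficients: 4, -9, -8, 6
Bring down 4.
  4 * -4 = -16; -16 - 9 = -25
  -25 * -4 = 100; 100 - 8 = 92
  92 * -4 = -368; -368 + 6 = -362
Quotient: 4x^2 - 25x + 92, Remainder: -362


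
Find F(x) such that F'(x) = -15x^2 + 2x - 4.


Reverse power rule on each term:
  ∫ -15x^2 dx = -5x^3
  ∫ 2x dx = x^2
  ∫ -4 dx = -4x
F(x) = -5x^3 + x^2 - 4x + C


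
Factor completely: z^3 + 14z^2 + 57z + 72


Try integer roots (divisors of 72). z=-8: p(-8)=0.
Divide out (z + 8): quotient is z^2 + 6z + 9.
Factor the quadratic: (z + 3)(z + 3)
Result: (z + 8)(z + 3)(z + 3)


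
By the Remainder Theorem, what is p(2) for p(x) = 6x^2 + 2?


By the Remainder Theorem, the remainder equals p(2):
  6*(2)^2 = 24
  0*(2)^1 = 0
  constant: 2
Sum: 24 + 0 + 2 = 26


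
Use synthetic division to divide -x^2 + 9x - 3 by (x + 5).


Synthetic division with c = -5. Coefficients: -1, 9, -3
Bring down -1.
  -1 * -5 = 5; 5 + 9 = 14
  14 * -5 = -70; -70 - 3 = -73
Quotient: -x + 14, Remainder: -73


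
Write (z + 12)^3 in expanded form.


Expand (z + 12)^3 by repeated multiplication:
  (z + 12)^2 = z^2 + 24z + 144
= z^3 + 36z^2 + 432z + 1728


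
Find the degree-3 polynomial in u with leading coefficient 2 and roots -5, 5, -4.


p(u) = 2(u + 5)(u - 5)(u + 4)
Expand: 2u^3 + 8u^2 - 50u - 200


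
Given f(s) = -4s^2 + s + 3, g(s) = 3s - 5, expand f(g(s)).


Substitute g(s) into f:
f(g(s)) = -4*(3s - 5)^2 + 1*(3s - 5) + 3
(3s - 5)^2 = 9s^2 - 30s + 25
Expand and combine: -36s^2 + 123s - 102


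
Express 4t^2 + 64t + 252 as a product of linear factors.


Roots satisfy r1 + r2 = -b/a = -16 and r1*r2 = c/a = 63.
So r1 = -7, r2 = -9.
4t^2 + 64t + 252 = 4(t - r1)(t - r2) = 4(t + 7)(t + 9)


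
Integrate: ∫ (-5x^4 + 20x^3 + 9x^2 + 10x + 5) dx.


Reverse power rule on each term:
  ∫ -5x^4 dx = -x^5
  ∫ 20x^3 dx = 5x^4
  ∫ 9x^2 dx = 3x^3
  ∫ 10x dx = 5x^2
  ∫ 5 dx = 5x
F(x) = -x^5 + 5x^4 + 3x^3 + 5x^2 + 5x + C


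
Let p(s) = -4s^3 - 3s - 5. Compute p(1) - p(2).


p(1) = -12
p(2) = -43
p(1) - p(2) = -12 + 43 = 31


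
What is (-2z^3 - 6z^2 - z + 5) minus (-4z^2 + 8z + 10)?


Distribute the minus sign:
  (-2z^3 - 6z^2 - z + 5)
- (-4z^2 + 8z + 10)
Negate second polynomial: 4z^2 - 8z - 10
Add: -2z^3 - 2z^2 - 9z - 5


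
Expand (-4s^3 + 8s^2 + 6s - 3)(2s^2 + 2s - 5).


Distribute each term of the first polynomial:
  (-4s^3)(2s^2 + 2s - 5) = -8s^5 - 8s^4 + 20s^3
  (8s^2)(2s^2 + 2s - 5) = 16s^4 + 16s^3 - 40s^2
  (6s)(2s^2 + 2s - 5) = 12s^3 + 12s^2 - 30s
  (-3)(2s^2 + 2s - 5) = -6s^2 - 6s + 15
Sum: -8s^5 + 8s^4 + 48s^3 - 34s^2 - 36s + 15


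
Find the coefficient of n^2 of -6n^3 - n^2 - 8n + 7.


Read off the coefficient of n^2: -1


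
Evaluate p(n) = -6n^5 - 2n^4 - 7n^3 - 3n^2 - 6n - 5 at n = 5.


Using direct substitution:
  -6 * (5)^5 = -18750
  -2 * (5)^4 = -1250
  -7 * (5)^3 = -875
  -3 * (5)^2 = -75
  -6 * (5)^1 = -30
  constant: -5
Sum = -18750 - 1250 - 875 - 75 - 30 - 5 = -20985


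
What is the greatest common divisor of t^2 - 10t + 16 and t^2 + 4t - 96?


Factor each:
  t^2 - 10t + 16 = (t - 8)(t - 2)
  t^2 + 4t - 96 = (t - 8)(t + 12)
Common monic factor: t - 8


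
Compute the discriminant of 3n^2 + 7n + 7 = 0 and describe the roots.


D = b^2 - 4ac = (7)^2 - 4(3)(7) = 49 - 84 = -35
Since D < 0: two complex conjugate roots (no real roots)


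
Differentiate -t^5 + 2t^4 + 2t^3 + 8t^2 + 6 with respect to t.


Apply the power rule term by term:
  d/dt(-t^5) = -5t^4
  d/dt(2t^4) = 8t^3
  d/dt(2t^3) = 6t^2
  d/dt(8t^2) = 16t
  d/dt(6) = 0
p'(t) = -5t^4 + 8t^3 + 6t^2 + 16t


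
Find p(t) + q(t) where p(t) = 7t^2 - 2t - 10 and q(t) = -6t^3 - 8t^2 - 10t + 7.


Align terms by degree and add:
  7t^2 - 2t - 10
  -6t^3 - 8t^2 - 10t + 7
= -6t^3 - t^2 - 12t - 3


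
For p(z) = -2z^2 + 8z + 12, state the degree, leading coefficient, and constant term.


Highest power of z is 2, with coefficient -2. Constant term is 12.
Degree = 2, leading coefficient = -2, constant term = 12


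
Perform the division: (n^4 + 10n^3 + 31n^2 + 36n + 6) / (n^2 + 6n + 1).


(n^4 + 10n^3 + 31n^2 + 36n + 6) / (n^2 + 6n + 1)
Step 1: n^2 * (n^2 + 6n + 1) = n^4 + 6n^3 + n^2; subtract.
Step 2: 4n * (n^2 + 6n + 1) = 4n^3 + 24n^2 + 4n; subtract.
Step 3: 6 * (n^2 + 6n + 1) = 6n^2 + 36n + 6; subtract.
Quotient: n^2 + 4n + 6, Remainder: -4n


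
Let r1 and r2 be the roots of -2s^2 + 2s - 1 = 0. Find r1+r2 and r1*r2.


For as^2+bs+c=0: sum = -b/a, product = c/a.
a=-2, b=2, c=-1
Sum = -(2)/-2 = 1
Product = (-1)/-2 = 1/2


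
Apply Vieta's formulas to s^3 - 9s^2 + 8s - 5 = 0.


Monic cubic s^3+bs^2+cs+d=0: sum=-b, pairwise sum=c, product=-d.
b=-9, c=8, d=-5
r1+r2+r3 = 9
r1r2+r1r3+r2r3 = 8
r1r2r3 = 5


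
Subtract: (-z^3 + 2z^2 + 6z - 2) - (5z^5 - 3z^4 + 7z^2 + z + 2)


Distribute the minus sign:
  (-z^3 + 2z^2 + 6z - 2)
- (5z^5 - 3z^4 + 7z^2 + z + 2)
Negate second polynomial: -5z^5 + 3z^4 - 7z^2 - z - 2
Add: -5z^5 + 3z^4 - z^3 - 5z^2 + 5z - 4


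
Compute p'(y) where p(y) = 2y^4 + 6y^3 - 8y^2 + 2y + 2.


Apply the power rule term by term:
  d/dy(2y^4) = 8y^3
  d/dy(6y^3) = 18y^2
  d/dy(-8y^2) = -16y
  d/dy(2y) = 2
  d/dy(2) = 0
p'(y) = 8y^3 + 18y^2 - 16y + 2


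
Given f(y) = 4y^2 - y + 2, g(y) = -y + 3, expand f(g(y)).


Substitute g(y) into f:
f(g(y)) = 4*(-y + 3)^2 + (-1)*(-y + 3) + 2
(-y + 3)^2 = y^2 - 6y + 9
Expand and combine: 4y^2 - 23y + 35


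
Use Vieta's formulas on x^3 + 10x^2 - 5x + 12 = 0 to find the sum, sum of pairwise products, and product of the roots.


Monic cubic x^3+bx^2+cx+d=0: sum=-b, pairwise sum=c, product=-d.
b=10, c=-5, d=12
r1+r2+r3 = -10
r1r2+r1r3+r2r3 = -5
r1r2r3 = -12


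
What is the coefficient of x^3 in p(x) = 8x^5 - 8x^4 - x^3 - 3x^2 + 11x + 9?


Read off the coefficient of x^3: -1


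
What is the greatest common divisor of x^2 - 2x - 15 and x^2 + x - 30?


Factor each:
  x^2 - 2x - 15 = (x - 5)(x + 3)
  x^2 + x - 30 = (x - 5)(x + 6)
Common monic factor: x - 5


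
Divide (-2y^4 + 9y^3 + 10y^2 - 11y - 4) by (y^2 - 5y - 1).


(-2y^4 + 9y^3 + 10y^2 - 11y - 4) / (y^2 - 5y - 1)
Step 1: -2y^2 * (y^2 - 5y - 1) = -2y^4 + 10y^3 + 2y^2; subtract.
Step 2: -y * (y^2 - 5y - 1) = -y^3 + 5y^2 + y; subtract.
Step 3: 3 * (y^2 - 5y - 1) = 3y^2 - 15y - 3; subtract.
Quotient: -2y^2 - y + 3, Remainder: 3y - 1


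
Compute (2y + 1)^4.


Expand (2y + 1)^4 by repeated multiplication:
  (2y + 1)^2 = 4y^2 + 4y + 1
  (2y + 1)^3 = 8y^3 + 12y^2 + 6y + 1
= 16y^4 + 32y^3 + 24y^2 + 8y + 1


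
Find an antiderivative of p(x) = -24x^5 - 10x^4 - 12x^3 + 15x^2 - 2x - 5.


Reverse power rule on each term:
  ∫ -24x^5 dx = -4x^6
  ∫ -10x^4 dx = -2x^5
  ∫ -12x^3 dx = -3x^4
  ∫ 15x^2 dx = 5x^3
  ∫ -2x dx = -x^2
  ∫ -5 dx = -5x
F(x) = -4x^6 - 2x^5 - 3x^4 + 5x^3 - x^2 - 5x + C


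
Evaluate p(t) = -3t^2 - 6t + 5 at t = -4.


Using direct substitution:
  -3 * (-4)^2 = -48
  -6 * (-4)^1 = 24
  constant: 5
Sum = -48 + 24 + 5 = -19


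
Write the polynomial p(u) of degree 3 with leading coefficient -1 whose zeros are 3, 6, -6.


p(u) = -(u - 3)(u - 6)(u + 6)
Expand: -u^3 + 3u^2 + 36u - 108


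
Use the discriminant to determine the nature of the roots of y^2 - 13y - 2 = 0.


D = b^2 - 4ac = (-13)^2 - 4(1)(-2) = 169 + 8 = 177
Since D > 0: two distinct irrational roots


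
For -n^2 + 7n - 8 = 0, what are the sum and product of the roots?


For an^2+bn+c=0: sum = -b/a, product = c/a.
a=-1, b=7, c=-8
Sum = -(7)/-1 = 7
Product = (-8)/-1 = 8


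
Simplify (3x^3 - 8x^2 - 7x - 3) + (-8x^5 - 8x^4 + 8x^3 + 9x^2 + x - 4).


Align terms by degree and add:
  3x^3 - 8x^2 - 7x - 3
  -8x^5 - 8x^4 + 8x^3 + 9x^2 + x - 4
= -8x^5 - 8x^4 + 11x^3 + x^2 - 6x - 7


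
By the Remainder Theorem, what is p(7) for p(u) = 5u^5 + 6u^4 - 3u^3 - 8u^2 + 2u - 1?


By the Remainder Theorem, the remainder equals p(7):
  5*(7)^5 = 84035
  6*(7)^4 = 14406
  -3*(7)^3 = -1029
  -8*(7)^2 = -392
  2*(7)^1 = 14
  constant: -1
Sum: 84035 + 14406 - 1029 - 392 + 14 - 1 = 97033


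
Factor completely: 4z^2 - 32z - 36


Roots satisfy r1 + r2 = -b/a = 8 and r1*r2 = c/a = -9.
So r1 = -1, r2 = 9.
4z^2 - 32z - 36 = 4(z - r1)(z - r2) = 4(z + 1)(z - 9)


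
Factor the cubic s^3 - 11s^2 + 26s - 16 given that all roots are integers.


Try integer roots (divisors of -16). s=8: p(8)=0.
Divide out (s - 8): quotient is s^2 - 3s + 2.
Factor the quadratic: (s - 1)(s - 2)
Result: (s - 8)(s - 1)(s - 2)


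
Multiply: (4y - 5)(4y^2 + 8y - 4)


Distribute each term of the first polynomial:
  (4y)(4y^2 + 8y - 4) = 16y^3 + 32y^2 - 16y
  (-5)(4y^2 + 8y - 4) = -20y^2 - 40y + 20
Sum: 16y^3 + 12y^2 - 56y + 20


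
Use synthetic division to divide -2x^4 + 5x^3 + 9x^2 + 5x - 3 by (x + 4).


Synthetic division with c = -4. Coefficients: -2, 5, 9, 5, -3
Bring down -2.
  -2 * -4 = 8; 8 + 5 = 13
  13 * -4 = -52; -52 + 9 = -43
  -43 * -4 = 172; 172 + 5 = 177
  177 * -4 = -708; -708 - 3 = -711
Quotient: -2x^3 + 13x^2 - 43x + 177, Remainder: -711


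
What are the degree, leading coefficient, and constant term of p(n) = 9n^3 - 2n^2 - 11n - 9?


Highest power of n is 3, with coefficient 9. Constant term is -9.
Degree = 3, leading coefficient = 9, constant term = -9


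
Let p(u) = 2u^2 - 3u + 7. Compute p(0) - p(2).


p(0) = 7
p(2) = 9
p(0) - p(2) = 7 - 9 = -2


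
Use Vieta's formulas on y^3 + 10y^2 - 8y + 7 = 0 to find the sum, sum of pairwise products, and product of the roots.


Monic cubic y^3+by^2+cy+d=0: sum=-b, pairwise sum=c, product=-d.
b=10, c=-8, d=7
r1+r2+r3 = -10
r1r2+r1r3+r2r3 = -8
r1r2r3 = -7


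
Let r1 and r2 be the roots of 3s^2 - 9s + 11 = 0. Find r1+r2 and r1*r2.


For as^2+bs+c=0: sum = -b/a, product = c/a.
a=3, b=-9, c=11
Sum = -(-9)/3 = 3
Product = (11)/3 = 11/3


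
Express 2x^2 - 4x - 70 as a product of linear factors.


Roots satisfy r1 + r2 = -b/a = 2 and r1*r2 = c/a = -35.
So r1 = 7, r2 = -5.
2x^2 - 4x - 70 = 2(x - r1)(x - r2) = 2(x - 7)(x + 5)


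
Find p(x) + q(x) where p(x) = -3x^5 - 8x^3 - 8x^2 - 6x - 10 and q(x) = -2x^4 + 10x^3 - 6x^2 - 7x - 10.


Align terms by degree and add:
  -3x^5 - 8x^3 - 8x^2 - 6x - 10
  -2x^4 + 10x^3 - 6x^2 - 7x - 10
= -3x^5 - 2x^4 + 2x^3 - 14x^2 - 13x - 20


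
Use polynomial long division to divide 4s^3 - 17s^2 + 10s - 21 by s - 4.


(4s^3 - 17s^2 + 10s - 21) / (s - 4)
Step 1: 4s^2 * (s - 4) = 4s^3 - 16s^2; subtract.
Step 2: -s * (s - 4) = -s^2 + 4s; subtract.
Step 3: 6 * (s - 4) = 6s - 24; subtract.
Quotient: 4s^2 - s + 6, Remainder: 3


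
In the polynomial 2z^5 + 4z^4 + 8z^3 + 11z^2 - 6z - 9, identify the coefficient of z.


Read off the coefficient of z: -6


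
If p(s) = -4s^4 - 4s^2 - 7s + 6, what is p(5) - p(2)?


p(5) = -2629
p(2) = -88
p(5) - p(2) = -2629 + 88 = -2541


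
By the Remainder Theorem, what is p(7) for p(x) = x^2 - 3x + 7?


By the Remainder Theorem, the remainder equals p(7):
  1*(7)^2 = 49
  -3*(7)^1 = -21
  constant: 7
Sum: 49 - 21 + 7 = 35


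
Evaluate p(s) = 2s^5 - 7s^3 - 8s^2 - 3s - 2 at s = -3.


Using direct substitution:
  2 * (-3)^5 = -486
  0 * (-3)^4 = 0
  -7 * (-3)^3 = 189
  -8 * (-3)^2 = -72
  -3 * (-3)^1 = 9
  constant: -2
Sum = -486 + 0 + 189 - 72 + 9 - 2 = -362


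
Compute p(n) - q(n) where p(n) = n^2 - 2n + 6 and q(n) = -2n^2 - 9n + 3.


Distribute the minus sign:
  (n^2 - 2n + 6)
- (-2n^2 - 9n + 3)
Negate second polynomial: 2n^2 + 9n - 3
Add: 3n^2 + 7n + 3


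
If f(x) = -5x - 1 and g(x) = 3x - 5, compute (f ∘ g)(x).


Substitute g(x) into f:
f(g(x)) = -5*(3x - 5) + (-1)
Expand and combine: -15x + 24


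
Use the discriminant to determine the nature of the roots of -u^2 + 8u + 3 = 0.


D = b^2 - 4ac = (8)^2 - 4(-1)(3) = 64 + 12 = 76
Since D > 0: two distinct irrational roots


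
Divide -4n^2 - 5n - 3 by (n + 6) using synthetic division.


Synthetic division with c = -6. Coefficients: -4, -5, -3
Bring down -4.
  -4 * -6 = 24; 24 - 5 = 19
  19 * -6 = -114; -114 - 3 = -117
Quotient: -4n + 19, Remainder: -117


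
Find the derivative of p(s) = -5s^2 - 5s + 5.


Apply the power rule term by term:
  d/ds(-5s^2) = -10s
  d/ds(-5s) = -5
  d/ds(5) = 0
p'(s) = -10s - 5


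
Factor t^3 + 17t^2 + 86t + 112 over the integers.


Try integer roots (divisors of 112). t=-8: p(-8)=0.
Divide out (t + 8): quotient is t^2 + 9t + 14.
Factor the quadratic: (t + 7)(t + 2)
Result: (t + 8)(t + 7)(t + 2)


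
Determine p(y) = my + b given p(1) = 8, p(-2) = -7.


p(y) = my + b. Using p(1)=8, p(-2)=-7:
m = (8 + 7)/(1 + 2) = 15/3 = 5
b = 8 - m*(1) = 8 - 5 = 3
p(y) = 5y + 3


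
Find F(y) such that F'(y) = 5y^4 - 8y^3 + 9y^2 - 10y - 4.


Reverse power rule on each term:
  ∫ 5y^4 dy = y^5
  ∫ -8y^3 dy = -2y^4
  ∫ 9y^2 dy = 3y^3
  ∫ -10y dy = -5y^2
  ∫ -4 dy = -4y
F(y) = y^5 - 2y^4 + 3y^3 - 5y^2 - 4y + C


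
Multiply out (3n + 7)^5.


Expand (3n + 7)^5 by repeated multiplication:
  (3n + 7)^2 = 9n^2 + 42n + 49
  (3n + 7)^3 = 27n^3 + 189n^2 + 441n + 343
  (3n + 7)^4 = 81n^4 + 756n^3 + 2646n^2 + 4116n + 2401
= 243n^5 + 2835n^4 + 13230n^3 + 30870n^2 + 36015n + 16807


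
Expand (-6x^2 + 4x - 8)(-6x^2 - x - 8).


Distribute each term of the first polynomial:
  (-6x^2)(-6x^2 - x - 8) = 36x^4 + 6x^3 + 48x^2
  (4x)(-6x^2 - x - 8) = -24x^3 - 4x^2 - 32x
  (-8)(-6x^2 - x - 8) = 48x^2 + 8x + 64
Sum: 36x^4 - 18x^3 + 92x^2 - 24x + 64


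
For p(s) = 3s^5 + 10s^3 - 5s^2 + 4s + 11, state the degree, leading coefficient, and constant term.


Highest power of s is 5, with coefficient 3. Constant term is 11.
Degree = 5, leading coefficient = 3, constant term = 11


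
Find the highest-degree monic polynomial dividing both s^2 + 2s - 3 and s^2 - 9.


Factor each:
  s^2 + 2s - 3 = (s + 3)(s - 1)
  s^2 - 9 = (s + 3)(s - 3)
Common monic factor: s + 3


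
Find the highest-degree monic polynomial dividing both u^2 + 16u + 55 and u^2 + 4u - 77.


Factor each:
  u^2 + 16u + 55 = (u + 11)(u + 5)
  u^2 + 4u - 77 = (u + 11)(u - 7)
Common monic factor: u + 11


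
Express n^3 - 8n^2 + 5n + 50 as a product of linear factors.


Try integer roots (divisors of 50). n=5: p(5)=0.
Divide out (n - 5): quotient is n^2 - 3n - 10.
Factor the quadratic: (n + 2)(n - 5)
Result: (n - 5)(n + 2)(n - 5)


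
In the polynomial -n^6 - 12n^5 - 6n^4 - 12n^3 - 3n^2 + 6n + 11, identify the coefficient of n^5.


Read off the coefficient of n^5: -12


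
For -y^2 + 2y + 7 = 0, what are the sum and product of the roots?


For ay^2+by+c=0: sum = -b/a, product = c/a.
a=-1, b=2, c=7
Sum = -(2)/-1 = 2
Product = (7)/-1 = -7


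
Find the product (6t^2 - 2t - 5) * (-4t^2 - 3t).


Distribute each term of the first polynomial:
  (6t^2)(-4t^2 - 3t) = -24t^4 - 18t^3
  (-2t)(-4t^2 - 3t) = 8t^3 + 6t^2
  (-5)(-4t^2 - 3t) = 20t^2 + 15t
Sum: -24t^4 - 10t^3 + 26t^2 + 15t


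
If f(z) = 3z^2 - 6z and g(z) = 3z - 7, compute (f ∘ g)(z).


Substitute g(z) into f:
f(g(z)) = 3*(3z - 7)^2 + (-6)*(3z - 7)
(3z - 7)^2 = 9z^2 - 42z + 49
Expand and combine: 27z^2 - 144z + 189


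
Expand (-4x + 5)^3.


Expand (-4x + 5)^3 by repeated multiplication:
  (-4x + 5)^2 = 16x^2 - 40x + 25
= -64x^3 + 240x^2 - 300x + 125


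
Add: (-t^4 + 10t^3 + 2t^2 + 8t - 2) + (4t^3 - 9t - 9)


Align terms by degree and add:
  -t^4 + 10t^3 + 2t^2 + 8t - 2
+ 4t^3 - 9t - 9
= -t^4 + 14t^3 + 2t^2 - t - 11


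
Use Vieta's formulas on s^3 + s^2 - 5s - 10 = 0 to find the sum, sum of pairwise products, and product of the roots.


Monic cubic s^3+bs^2+cs+d=0: sum=-b, pairwise sum=c, product=-d.
b=1, c=-5, d=-10
r1+r2+r3 = -1
r1r2+r1r3+r2r3 = -5
r1r2r3 = 10


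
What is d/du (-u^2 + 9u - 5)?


Apply the power rule term by term:
  d/du(-u^2) = -2u
  d/du(9u) = 9
  d/du(-5) = 0
p'(u) = -2u + 9


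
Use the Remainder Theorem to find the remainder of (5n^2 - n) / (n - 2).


By the Remainder Theorem, the remainder equals p(2):
  5*(2)^2 = 20
  -1*(2)^1 = -2
  constant: 0
Sum: 20 - 2 + 0 = 18


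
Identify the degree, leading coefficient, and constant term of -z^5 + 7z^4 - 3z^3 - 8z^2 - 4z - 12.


Highest power of z is 5, with coefficient -1. Constant term is -12.
Degree = 5, leading coefficient = -1, constant term = -12


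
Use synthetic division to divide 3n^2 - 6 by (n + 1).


Synthetic division with c = -1. Coefficients: 3, 0, -6
Bring down 3.
  3 * -1 = -3; -3 + 0 = -3
  -3 * -1 = 3; 3 - 6 = -3
Quotient: 3n - 3, Remainder: -3


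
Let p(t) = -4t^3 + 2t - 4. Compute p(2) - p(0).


p(2) = -32
p(0) = -4
p(2) - p(0) = -32 + 4 = -28


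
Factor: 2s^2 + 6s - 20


Roots satisfy r1 + r2 = -b/a = -3 and r1*r2 = c/a = -10.
So r1 = -5, r2 = 2.
2s^2 + 6s - 20 = 2(s - r1)(s - r2) = 2(s + 5)(s - 2)


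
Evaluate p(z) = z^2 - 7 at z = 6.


Using direct substitution:
  1 * (6)^2 = 36
  0 * (6)^1 = 0
  constant: -7
Sum = 36 + 0 - 7 = 29


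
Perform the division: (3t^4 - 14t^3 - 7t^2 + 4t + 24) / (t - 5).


(3t^4 - 14t^3 - 7t^2 + 4t + 24) / (t - 5)
Step 1: 3t^3 * (t - 5) = 3t^4 - 15t^3; subtract.
Step 2: t^2 * (t - 5) = t^3 - 5t^2; subtract.
Step 3: -2t * (t - 5) = -2t^2 + 10t; subtract.
Step 4: -6 * (t - 5) = -6t + 30; subtract.
Quotient: 3t^3 + t^2 - 2t - 6, Remainder: -6


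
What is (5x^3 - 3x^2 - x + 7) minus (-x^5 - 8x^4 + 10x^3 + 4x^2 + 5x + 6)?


Distribute the minus sign:
  (5x^3 - 3x^2 - x + 7)
- (-x^5 - 8x^4 + 10x^3 + 4x^2 + 5x + 6)
Negate second polynomial: x^5 + 8x^4 - 10x^3 - 4x^2 - 5x - 6
Add: x^5 + 8x^4 - 5x^3 - 7x^2 - 6x + 1


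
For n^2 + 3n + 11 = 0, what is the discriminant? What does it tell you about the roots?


D = b^2 - 4ac = (3)^2 - 4(1)(11) = 9 - 44 = -35
Since D < 0: two complex conjugate roots (no real roots)


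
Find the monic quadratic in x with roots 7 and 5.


p(x) = (x - 7)(x - 5)
Expand: x^2 - 12x + 35


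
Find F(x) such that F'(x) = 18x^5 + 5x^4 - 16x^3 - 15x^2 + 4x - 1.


Reverse power rule on each term:
  ∫ 18x^5 dx = 3x^6
  ∫ 5x^4 dx = x^5
  ∫ -16x^3 dx = -4x^4
  ∫ -15x^2 dx = -5x^3
  ∫ 4x dx = 2x^2
  ∫ -1 dx = -x
F(x) = 3x^6 + x^5 - 4x^4 - 5x^3 + 2x^2 - x + C


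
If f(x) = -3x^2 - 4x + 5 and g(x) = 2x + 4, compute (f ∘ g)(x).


Substitute g(x) into f:
f(g(x)) = -3*(2x + 4)^2 + (-4)*(2x + 4) + 5
(2x + 4)^2 = 4x^2 + 16x + 16
Expand and combine: -12x^2 - 56x - 59


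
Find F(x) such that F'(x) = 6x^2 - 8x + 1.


Reverse power rule on each term:
  ∫ 6x^2 dx = 2x^3
  ∫ -8x dx = -4x^2
  ∫ 1 dx = x
F(x) = 2x^3 - 4x^2 + x + C


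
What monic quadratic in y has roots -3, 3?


p(y) = (y + 3)(y - 3)
Expand: y^2 - 9


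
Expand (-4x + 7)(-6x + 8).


Distribute each term of the first polynomial:
  (-4x)(-6x + 8) = 24x^2 - 32x
  (7)(-6x + 8) = -42x + 56
Sum: 24x^2 - 74x + 56


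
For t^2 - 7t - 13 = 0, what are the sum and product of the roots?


For at^2+bt+c=0: sum = -b/a, product = c/a.
a=1, b=-7, c=-13
Sum = -(-7)/1 = 7
Product = (-13)/1 = -13


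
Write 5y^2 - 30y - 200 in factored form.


Roots satisfy r1 + r2 = -b/a = 6 and r1*r2 = c/a = -40.
So r1 = -4, r2 = 10.
5y^2 - 30y - 200 = 5(y - r1)(y - r2) = 5(y + 4)(y - 10)


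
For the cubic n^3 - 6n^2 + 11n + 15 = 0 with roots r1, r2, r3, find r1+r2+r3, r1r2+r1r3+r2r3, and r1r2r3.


Monic cubic n^3+bn^2+cn+d=0: sum=-b, pairwise sum=c, product=-d.
b=-6, c=11, d=15
r1+r2+r3 = 6
r1r2+r1r3+r2r3 = 11
r1r2r3 = -15


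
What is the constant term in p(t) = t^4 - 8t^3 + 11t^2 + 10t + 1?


Read off the constant term: 1


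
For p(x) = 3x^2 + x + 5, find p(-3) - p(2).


p(-3) = 29
p(2) = 19
p(-3) - p(2) = 29 - 19 = 10


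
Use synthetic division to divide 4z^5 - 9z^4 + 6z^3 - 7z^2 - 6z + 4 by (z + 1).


Synthetic division with c = -1. Coefficients: 4, -9, 6, -7, -6, 4
Bring down 4.
  4 * -1 = -4; -4 - 9 = -13
  -13 * -1 = 13; 13 + 6 = 19
  19 * -1 = -19; -19 - 7 = -26
  -26 * -1 = 26; 26 - 6 = 20
  20 * -1 = -20; -20 + 4 = -16
Quotient: 4z^4 - 13z^3 + 19z^2 - 26z + 20, Remainder: -16


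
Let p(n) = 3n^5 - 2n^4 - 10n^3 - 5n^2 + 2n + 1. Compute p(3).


Using direct substitution:
  3 * (3)^5 = 729
  -2 * (3)^4 = -162
  -10 * (3)^3 = -270
  -5 * (3)^2 = -45
  2 * (3)^1 = 6
  constant: 1
Sum = 729 - 162 - 270 - 45 + 6 + 1 = 259


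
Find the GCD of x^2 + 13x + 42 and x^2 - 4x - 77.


Factor each:
  x^2 + 13x + 42 = (x + 7)(x + 6)
  x^2 - 4x - 77 = (x + 7)(x - 11)
Common monic factor: x + 7


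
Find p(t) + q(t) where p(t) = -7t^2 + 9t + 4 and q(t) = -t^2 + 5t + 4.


Align terms by degree and add:
  -7t^2 + 9t + 4
  -t^2 + 5t + 4
= -8t^2 + 14t + 8


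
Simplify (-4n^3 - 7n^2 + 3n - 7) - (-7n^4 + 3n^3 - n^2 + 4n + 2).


Distribute the minus sign:
  (-4n^3 - 7n^2 + 3n - 7)
- (-7n^4 + 3n^3 - n^2 + 4n + 2)
Negate second polynomial: 7n^4 - 3n^3 + n^2 - 4n - 2
Add: 7n^4 - 7n^3 - 6n^2 - n - 9


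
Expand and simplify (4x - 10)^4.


Expand (4x - 10)^4 by repeated multiplication:
  (4x - 10)^2 = 16x^2 - 80x + 100
  (4x - 10)^3 = 64x^3 - 480x^2 + 1200x - 1000
= 256x^4 - 2560x^3 + 9600x^2 - 16000x + 10000


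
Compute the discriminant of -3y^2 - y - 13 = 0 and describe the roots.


D = b^2 - 4ac = (-1)^2 - 4(-3)(-13) = 1 - 156 = -155
Since D < 0: two complex conjugate roots (no real roots)


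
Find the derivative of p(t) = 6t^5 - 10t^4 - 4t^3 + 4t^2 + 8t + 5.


Apply the power rule term by term:
  d/dt(6t^5) = 30t^4
  d/dt(-10t^4) = -40t^3
  d/dt(-4t^3) = -12t^2
  d/dt(4t^2) = 8t
  d/dt(8t) = 8
  d/dt(5) = 0
p'(t) = 30t^4 - 40t^3 - 12t^2 + 8t + 8


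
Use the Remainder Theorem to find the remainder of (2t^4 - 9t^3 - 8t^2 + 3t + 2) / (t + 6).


By the Remainder Theorem, the remainder equals p(-6):
  2*(-6)^4 = 2592
  -9*(-6)^3 = 1944
  -8*(-6)^2 = -288
  3*(-6)^1 = -18
  constant: 2
Sum: 2592 + 1944 - 288 - 18 + 2 = 4232


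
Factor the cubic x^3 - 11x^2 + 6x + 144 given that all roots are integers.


Try integer roots (divisors of 144). x=8: p(8)=0.
Divide out (x - 8): quotient is x^2 - 3x - 18.
Factor the quadratic: (x - 6)(x + 3)
Result: (x - 8)(x - 6)(x + 3)


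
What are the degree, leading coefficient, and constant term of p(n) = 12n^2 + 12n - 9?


Highest power of n is 2, with coefficient 12. Constant term is -9.
Degree = 2, leading coefficient = 12, constant term = -9


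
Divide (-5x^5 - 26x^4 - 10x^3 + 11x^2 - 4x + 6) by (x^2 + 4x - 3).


(-5x^5 - 26x^4 - 10x^3 + 11x^2 - 4x + 6) / (x^2 + 4x - 3)
Step 1: -5x^3 * (x^2 + 4x - 3) = -5x^5 - 20x^4 + 15x^3; subtract.
Step 2: -6x^2 * (x^2 + 4x - 3) = -6x^4 - 24x^3 + 18x^2; subtract.
Step 3: -x * (x^2 + 4x - 3) = -x^3 - 4x^2 + 3x; subtract.
Step 4: -3 * (x^2 + 4x - 3) = -3x^2 - 12x + 9; subtract.
Quotient: -5x^3 - 6x^2 - x - 3, Remainder: 5x - 3


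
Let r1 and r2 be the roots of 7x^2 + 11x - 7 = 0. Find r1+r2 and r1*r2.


For ax^2+bx+c=0: sum = -b/a, product = c/a.
a=7, b=11, c=-7
Sum = -(11)/7 = -11/7
Product = (-7)/7 = -1


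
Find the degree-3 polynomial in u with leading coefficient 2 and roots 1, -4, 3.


p(u) = 2(u - 1)(u + 4)(u - 3)
Expand: 2u^3 - 26u + 24


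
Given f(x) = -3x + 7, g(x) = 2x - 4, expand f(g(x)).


Substitute g(x) into f:
f(g(x)) = -3*(2x - 4) + 7
Expand and combine: -6x + 19


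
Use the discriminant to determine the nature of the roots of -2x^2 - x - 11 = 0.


D = b^2 - 4ac = (-1)^2 - 4(-2)(-11) = 1 - 88 = -87
Since D < 0: two complex conjugate roots (no real roots)


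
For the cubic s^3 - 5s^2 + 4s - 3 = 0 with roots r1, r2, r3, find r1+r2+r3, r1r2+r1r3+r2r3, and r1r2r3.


Monic cubic s^3+bs^2+cs+d=0: sum=-b, pairwise sum=c, product=-d.
b=-5, c=4, d=-3
r1+r2+r3 = 5
r1r2+r1r3+r2r3 = 4
r1r2r3 = 3
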